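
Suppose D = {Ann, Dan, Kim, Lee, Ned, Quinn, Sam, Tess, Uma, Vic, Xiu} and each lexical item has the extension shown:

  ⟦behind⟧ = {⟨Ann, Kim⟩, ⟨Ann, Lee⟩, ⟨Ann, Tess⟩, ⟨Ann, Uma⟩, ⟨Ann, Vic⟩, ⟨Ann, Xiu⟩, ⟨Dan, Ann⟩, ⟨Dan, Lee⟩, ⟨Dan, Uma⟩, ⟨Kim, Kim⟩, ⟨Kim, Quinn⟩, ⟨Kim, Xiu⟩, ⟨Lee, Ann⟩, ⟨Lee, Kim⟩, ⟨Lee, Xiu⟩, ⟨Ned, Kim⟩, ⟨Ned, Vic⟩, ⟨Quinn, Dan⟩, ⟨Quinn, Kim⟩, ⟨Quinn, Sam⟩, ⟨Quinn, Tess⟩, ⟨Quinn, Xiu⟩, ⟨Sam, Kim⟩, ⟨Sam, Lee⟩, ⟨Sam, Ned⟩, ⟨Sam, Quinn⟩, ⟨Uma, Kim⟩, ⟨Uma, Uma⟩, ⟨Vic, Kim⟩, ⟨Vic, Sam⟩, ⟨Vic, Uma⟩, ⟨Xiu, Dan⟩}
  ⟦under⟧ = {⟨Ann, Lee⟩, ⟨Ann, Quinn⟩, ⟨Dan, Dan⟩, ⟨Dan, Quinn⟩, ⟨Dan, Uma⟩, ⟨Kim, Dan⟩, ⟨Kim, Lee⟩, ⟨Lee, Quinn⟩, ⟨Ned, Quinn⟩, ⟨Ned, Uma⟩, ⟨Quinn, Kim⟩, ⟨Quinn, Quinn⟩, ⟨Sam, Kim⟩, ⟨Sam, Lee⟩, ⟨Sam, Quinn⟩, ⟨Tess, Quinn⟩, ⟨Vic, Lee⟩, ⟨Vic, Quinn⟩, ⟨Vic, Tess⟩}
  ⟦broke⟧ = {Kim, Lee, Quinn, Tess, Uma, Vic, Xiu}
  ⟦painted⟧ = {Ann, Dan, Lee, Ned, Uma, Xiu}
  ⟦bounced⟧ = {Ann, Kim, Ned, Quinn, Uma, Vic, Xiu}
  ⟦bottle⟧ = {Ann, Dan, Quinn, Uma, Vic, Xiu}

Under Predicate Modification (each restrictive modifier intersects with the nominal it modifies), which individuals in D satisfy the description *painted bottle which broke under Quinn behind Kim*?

∅

⟦which broke⟧ = ⟦broke⟧ = {Kim, Lee, Quinn, Tess, Uma, Vic, Xiu}
⟦under Quinn⟧ = {x : ⟨x, Quinn⟩ ∈ ⟦under⟧} = {Ann, Dan, Lee, Ned, Quinn, Sam, Tess, Vic}
⟦behind Kim⟧ = {x : ⟨x, Kim⟩ ∈ ⟦behind⟧} = {Ann, Kim, Lee, Ned, Quinn, Sam, Uma, Vic}
⟦bottle⟧ = {Ann, Dan, Quinn, Uma, Vic, Xiu}
… ∩ ⟦which broke⟧ = {Ann, Dan, Quinn, Uma, Vic, Xiu} ∩ {Kim, Lee, Quinn, Tess, Uma, Vic, Xiu} = {Quinn, Uma, Vic, Xiu}
… ∩ ⟦under Quinn⟧ = {Quinn, Uma, Vic, Xiu} ∩ {Ann, Dan, Lee, Ned, Quinn, Sam, Tess, Vic} = {Quinn, Vic}
… ∩ ⟦behind Kim⟧ = {Quinn, Vic} ∩ {Ann, Kim, Lee, Ned, Quinn, Sam, Uma, Vic} = {Quinn, Vic}
… ∩ ⟦painted⟧ = {Quinn, Vic} ∩ {Ann, Dan, Lee, Ned, Uma, Xiu} = ∅
So ⟦painted bottle which broke under Quinn behind Kim⟧ = ∅.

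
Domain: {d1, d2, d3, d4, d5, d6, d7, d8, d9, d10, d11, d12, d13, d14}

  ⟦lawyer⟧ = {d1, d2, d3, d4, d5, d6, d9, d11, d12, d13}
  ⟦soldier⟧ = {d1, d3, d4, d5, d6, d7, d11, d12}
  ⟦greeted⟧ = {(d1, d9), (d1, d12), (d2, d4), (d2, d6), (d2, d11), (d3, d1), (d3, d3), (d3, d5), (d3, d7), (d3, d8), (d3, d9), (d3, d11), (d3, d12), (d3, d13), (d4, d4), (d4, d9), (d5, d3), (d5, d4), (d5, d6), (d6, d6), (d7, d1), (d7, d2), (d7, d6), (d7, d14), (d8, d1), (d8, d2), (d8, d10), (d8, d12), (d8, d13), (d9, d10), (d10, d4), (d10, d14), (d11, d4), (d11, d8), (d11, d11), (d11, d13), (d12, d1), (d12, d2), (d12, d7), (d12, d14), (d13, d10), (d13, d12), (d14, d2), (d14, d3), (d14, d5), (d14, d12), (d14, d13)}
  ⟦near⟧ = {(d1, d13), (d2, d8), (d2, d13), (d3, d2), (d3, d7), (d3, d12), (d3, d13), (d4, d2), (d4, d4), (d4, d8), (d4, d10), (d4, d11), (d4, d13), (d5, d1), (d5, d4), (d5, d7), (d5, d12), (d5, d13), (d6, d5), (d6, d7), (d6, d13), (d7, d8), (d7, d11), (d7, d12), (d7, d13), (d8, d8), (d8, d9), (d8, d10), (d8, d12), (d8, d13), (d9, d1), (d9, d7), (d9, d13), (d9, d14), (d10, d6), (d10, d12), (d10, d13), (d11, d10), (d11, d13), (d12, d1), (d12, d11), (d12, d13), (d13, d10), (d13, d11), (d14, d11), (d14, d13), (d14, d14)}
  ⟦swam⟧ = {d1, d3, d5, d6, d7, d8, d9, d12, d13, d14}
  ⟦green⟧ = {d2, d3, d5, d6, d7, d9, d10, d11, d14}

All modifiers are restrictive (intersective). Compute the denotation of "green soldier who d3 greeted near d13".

⟦who d3 greeted⟧ = {x : ⟨d3, x⟩ ∈ ⟦greeted⟧} = {d1, d3, d5, d7, d8, d9, d11, d12, d13}
⟦near d13⟧ = {x : ⟨x, d13⟩ ∈ ⟦near⟧} = {d1, d2, d3, d4, d5, d6, d7, d8, d9, d10, d11, d12, d14}
⟦soldier⟧ = {d1, d3, d4, d5, d6, d7, d11, d12}
… ∩ ⟦who d3 greeted⟧ = {d1, d3, d4, d5, d6, d7, d11, d12} ∩ {d1, d3, d5, d7, d8, d9, d11, d12, d13} = {d1, d3, d5, d7, d11, d12}
… ∩ ⟦near d13⟧ = {d1, d3, d5, d7, d11, d12} ∩ {d1, d2, d3, d4, d5, d6, d7, d8, d9, d10, d11, d12, d14} = {d1, d3, d5, d7, d11, d12}
… ∩ ⟦green⟧ = {d1, d3, d5, d7, d11, d12} ∩ {d2, d3, d5, d6, d7, d9, d10, d11, d14} = {d3, d5, d7, d11}
So ⟦green soldier who d3 greeted near d13⟧ = {d3, d5, d7, d11}.

{d3, d5, d7, d11}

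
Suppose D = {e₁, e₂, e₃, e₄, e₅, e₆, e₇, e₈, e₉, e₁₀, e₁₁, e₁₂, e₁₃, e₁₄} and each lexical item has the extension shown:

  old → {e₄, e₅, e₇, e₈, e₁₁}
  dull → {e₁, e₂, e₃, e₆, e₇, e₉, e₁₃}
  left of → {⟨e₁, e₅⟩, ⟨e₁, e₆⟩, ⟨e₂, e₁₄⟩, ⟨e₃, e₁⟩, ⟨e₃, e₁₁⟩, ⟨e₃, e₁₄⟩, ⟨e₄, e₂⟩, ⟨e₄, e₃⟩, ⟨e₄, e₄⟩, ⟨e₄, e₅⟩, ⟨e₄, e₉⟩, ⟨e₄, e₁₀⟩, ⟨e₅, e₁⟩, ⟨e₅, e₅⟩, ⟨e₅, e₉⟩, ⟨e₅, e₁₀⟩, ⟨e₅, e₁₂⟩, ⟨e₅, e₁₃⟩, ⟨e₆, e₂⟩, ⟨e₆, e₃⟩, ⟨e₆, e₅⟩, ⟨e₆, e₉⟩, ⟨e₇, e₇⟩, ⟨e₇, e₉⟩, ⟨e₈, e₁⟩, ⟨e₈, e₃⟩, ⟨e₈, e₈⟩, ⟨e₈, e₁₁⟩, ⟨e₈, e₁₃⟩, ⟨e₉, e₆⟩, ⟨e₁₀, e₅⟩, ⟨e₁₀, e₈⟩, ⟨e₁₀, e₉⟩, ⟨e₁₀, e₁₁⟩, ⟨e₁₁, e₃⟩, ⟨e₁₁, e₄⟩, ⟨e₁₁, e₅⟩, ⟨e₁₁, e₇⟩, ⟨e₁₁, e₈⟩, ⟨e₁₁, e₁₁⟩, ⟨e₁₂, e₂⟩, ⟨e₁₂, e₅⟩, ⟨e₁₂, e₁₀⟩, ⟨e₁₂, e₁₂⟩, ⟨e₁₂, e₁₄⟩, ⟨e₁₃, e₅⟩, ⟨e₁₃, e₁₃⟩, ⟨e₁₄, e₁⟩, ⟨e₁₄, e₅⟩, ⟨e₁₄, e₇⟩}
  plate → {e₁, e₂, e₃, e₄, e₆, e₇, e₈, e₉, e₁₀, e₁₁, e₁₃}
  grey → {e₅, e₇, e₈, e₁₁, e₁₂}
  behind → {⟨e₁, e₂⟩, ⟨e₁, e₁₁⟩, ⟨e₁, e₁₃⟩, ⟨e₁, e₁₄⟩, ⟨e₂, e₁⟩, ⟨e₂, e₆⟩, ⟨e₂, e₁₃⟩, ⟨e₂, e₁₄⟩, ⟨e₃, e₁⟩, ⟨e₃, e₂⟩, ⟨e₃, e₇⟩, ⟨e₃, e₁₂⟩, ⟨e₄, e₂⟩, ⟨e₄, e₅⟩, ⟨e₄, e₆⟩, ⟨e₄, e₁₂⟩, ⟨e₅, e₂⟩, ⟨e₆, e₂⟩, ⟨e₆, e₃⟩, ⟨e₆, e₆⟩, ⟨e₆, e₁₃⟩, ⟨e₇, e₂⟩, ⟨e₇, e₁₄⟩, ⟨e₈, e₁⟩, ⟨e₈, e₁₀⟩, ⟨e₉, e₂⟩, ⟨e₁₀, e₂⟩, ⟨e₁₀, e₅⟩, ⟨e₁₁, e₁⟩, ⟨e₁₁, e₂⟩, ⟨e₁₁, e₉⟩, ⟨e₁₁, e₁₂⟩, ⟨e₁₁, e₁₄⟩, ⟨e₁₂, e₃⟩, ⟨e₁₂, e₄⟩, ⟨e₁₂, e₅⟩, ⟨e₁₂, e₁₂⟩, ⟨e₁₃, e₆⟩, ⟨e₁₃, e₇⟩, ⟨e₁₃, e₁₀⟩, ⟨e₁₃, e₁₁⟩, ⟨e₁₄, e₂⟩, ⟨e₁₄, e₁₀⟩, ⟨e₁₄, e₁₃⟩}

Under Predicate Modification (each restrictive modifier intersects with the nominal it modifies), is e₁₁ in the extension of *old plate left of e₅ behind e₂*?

⟦left of e₅⟧ = {x : ⟨x, e₅⟩ ∈ ⟦left of⟧} = {e₁, e₄, e₅, e₆, e₁₀, e₁₁, e₁₂, e₁₃, e₁₄}
⟦behind e₂⟧ = {x : ⟨x, e₂⟩ ∈ ⟦behind⟧} = {e₁, e₃, e₄, e₅, e₆, e₇, e₉, e₁₀, e₁₁, e₁₄}
⟦plate⟧ = {e₁, e₂, e₃, e₄, e₆, e₇, e₈, e₉, e₁₀, e₁₁, e₁₃}
… ∩ ⟦left of e₅⟧ = {e₁, e₂, e₃, e₄, e₆, e₇, e₈, e₉, e₁₀, e₁₁, e₁₃} ∩ {e₁, e₄, e₅, e₆, e₁₀, e₁₁, e₁₂, e₁₃, e₁₄} = {e₁, e₄, e₆, e₁₀, e₁₁, e₁₃}
… ∩ ⟦behind e₂⟧ = {e₁, e₄, e₆, e₁₀, e₁₁, e₁₃} ∩ {e₁, e₃, e₄, e₅, e₆, e₇, e₉, e₁₀, e₁₁, e₁₄} = {e₁, e₄, e₆, e₁₀, e₁₁}
… ∩ ⟦old⟧ = {e₁, e₄, e₆, e₁₀, e₁₁} ∩ {e₄, e₅, e₇, e₈, e₁₁} = {e₄, e₁₁}
⟦old plate left of e₅ behind e₂⟧ = {e₄, e₁₁}; e₁₁ ∈ this set.

yes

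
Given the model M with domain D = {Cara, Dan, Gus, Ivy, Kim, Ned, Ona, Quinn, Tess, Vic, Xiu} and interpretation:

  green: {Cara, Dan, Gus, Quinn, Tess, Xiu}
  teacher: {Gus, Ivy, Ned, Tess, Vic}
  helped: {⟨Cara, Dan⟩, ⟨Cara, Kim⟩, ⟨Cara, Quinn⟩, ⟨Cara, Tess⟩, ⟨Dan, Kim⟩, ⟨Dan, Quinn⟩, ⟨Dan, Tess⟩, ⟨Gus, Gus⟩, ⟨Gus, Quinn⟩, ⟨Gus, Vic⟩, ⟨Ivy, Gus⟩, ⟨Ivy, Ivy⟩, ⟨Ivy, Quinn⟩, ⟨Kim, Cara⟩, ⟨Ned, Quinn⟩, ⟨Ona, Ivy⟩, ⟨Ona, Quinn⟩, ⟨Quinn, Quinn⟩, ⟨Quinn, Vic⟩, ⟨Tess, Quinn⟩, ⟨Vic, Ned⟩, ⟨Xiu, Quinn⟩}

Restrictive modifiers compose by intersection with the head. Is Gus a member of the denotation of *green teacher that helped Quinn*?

⟦that helped Quinn⟧ = {x : ⟨x, Quinn⟩ ∈ ⟦helped⟧} = {Cara, Dan, Gus, Ivy, Ned, Ona, Quinn, Tess, Xiu}
⟦teacher⟧ = {Gus, Ivy, Ned, Tess, Vic}
… ∩ ⟦that helped Quinn⟧ = {Gus, Ivy, Ned, Tess, Vic} ∩ {Cara, Dan, Gus, Ivy, Ned, Ona, Quinn, Tess, Xiu} = {Gus, Ivy, Ned, Tess}
… ∩ ⟦green⟧ = {Gus, Ivy, Ned, Tess} ∩ {Cara, Dan, Gus, Quinn, Tess, Xiu} = {Gus, Tess}
⟦green teacher that helped Quinn⟧ = {Gus, Tess}; Gus ∈ this set.

yes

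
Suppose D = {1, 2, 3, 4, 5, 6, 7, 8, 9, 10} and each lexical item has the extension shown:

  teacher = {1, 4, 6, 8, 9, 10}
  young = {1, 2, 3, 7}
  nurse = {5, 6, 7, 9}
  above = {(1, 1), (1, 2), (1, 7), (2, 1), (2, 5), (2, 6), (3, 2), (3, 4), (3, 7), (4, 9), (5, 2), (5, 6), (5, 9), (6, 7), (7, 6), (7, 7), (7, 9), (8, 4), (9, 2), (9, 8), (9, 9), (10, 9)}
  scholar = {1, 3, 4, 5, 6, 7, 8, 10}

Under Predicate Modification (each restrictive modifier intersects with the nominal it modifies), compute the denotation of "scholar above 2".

⟦above 2⟧ = {x : ⟨x, 2⟩ ∈ ⟦above⟧} = {1, 3, 5, 9}
⟦scholar⟧ = {1, 3, 4, 5, 6, 7, 8, 10}
… ∩ ⟦above 2⟧ = {1, 3, 4, 5, 6, 7, 8, 10} ∩ {1, 3, 5, 9} = {1, 3, 5}
So ⟦scholar above 2⟧ = {1, 3, 5}.

{1, 3, 5}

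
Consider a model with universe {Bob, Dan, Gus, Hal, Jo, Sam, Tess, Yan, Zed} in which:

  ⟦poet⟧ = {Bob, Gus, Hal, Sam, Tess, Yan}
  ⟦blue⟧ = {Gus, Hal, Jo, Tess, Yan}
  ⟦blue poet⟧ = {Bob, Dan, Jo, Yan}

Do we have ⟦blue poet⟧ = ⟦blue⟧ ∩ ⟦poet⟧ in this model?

⟦blue⟧ ∩ ⟦poet⟧ = {Gus, Hal, Jo, Tess, Yan} ∩ {Bob, Gus, Hal, Sam, Tess, Yan} = {Gus, Hal, Tess, Yan}
Observed ⟦blue poet⟧ = {Bob, Dan, Jo, Yan}.
These differ, so the modifier is not intersective in this model.

no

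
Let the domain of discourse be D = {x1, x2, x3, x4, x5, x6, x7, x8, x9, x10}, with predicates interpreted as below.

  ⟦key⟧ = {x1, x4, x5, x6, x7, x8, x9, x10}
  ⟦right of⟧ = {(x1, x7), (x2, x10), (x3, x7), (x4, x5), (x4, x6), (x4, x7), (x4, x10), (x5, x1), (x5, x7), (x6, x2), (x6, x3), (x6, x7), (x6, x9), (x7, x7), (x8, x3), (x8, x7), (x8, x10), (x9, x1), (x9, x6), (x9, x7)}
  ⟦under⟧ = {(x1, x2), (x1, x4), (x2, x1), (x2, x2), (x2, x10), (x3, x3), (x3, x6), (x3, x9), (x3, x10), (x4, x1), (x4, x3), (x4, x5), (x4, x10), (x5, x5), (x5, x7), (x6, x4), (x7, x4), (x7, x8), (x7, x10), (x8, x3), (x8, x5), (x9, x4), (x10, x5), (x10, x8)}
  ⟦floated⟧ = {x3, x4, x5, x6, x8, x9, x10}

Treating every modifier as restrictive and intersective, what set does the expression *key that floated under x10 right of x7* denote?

{x4}

⟦that floated⟧ = ⟦floated⟧ = {x3, x4, x5, x6, x8, x9, x10}
⟦under x10⟧ = {x : ⟨x, x10⟩ ∈ ⟦under⟧} = {x2, x3, x4, x7}
⟦right of x7⟧ = {x : ⟨x, x7⟩ ∈ ⟦right of⟧} = {x1, x3, x4, x5, x6, x7, x8, x9}
⟦key⟧ = {x1, x4, x5, x6, x7, x8, x9, x10}
… ∩ ⟦that floated⟧ = {x1, x4, x5, x6, x7, x8, x9, x10} ∩ {x3, x4, x5, x6, x8, x9, x10} = {x4, x5, x6, x8, x9, x10}
… ∩ ⟦under x10⟧ = {x4, x5, x6, x8, x9, x10} ∩ {x2, x3, x4, x7} = {x4}
… ∩ ⟦right of x7⟧ = {x4} ∩ {x1, x3, x4, x5, x6, x7, x8, x9} = {x4}
So ⟦key that floated under x10 right of x7⟧ = {x4}.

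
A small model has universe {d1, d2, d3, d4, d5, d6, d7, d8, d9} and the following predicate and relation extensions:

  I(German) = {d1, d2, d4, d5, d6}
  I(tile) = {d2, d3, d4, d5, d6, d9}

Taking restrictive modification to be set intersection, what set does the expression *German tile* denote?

⟦tile⟧ = {d2, d3, d4, d5, d6, d9}
… ∩ ⟦German⟧ = {d2, d3, d4, d5, d6, d9} ∩ {d1, d2, d4, d5, d6} = {d2, d4, d5, d6}
So ⟦German tile⟧ = {d2, d4, d5, d6}.

{d2, d4, d5, d6}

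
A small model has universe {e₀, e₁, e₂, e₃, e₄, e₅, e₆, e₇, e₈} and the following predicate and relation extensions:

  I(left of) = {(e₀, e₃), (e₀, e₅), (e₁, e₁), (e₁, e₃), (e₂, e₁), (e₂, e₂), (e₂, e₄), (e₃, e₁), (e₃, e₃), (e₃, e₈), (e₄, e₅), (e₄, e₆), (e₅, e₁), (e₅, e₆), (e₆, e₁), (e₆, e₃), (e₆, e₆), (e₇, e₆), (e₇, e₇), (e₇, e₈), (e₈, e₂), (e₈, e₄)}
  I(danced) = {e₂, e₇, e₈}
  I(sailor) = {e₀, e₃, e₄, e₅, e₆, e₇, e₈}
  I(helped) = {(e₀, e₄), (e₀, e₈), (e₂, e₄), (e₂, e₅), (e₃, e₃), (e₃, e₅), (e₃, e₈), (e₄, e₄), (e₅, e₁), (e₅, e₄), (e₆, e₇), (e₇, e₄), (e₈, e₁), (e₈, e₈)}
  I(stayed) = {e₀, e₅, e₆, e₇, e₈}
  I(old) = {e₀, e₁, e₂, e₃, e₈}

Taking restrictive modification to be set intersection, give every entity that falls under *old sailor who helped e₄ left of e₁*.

{}

⟦who helped e₄⟧ = {x : ⟨x, e₄⟩ ∈ ⟦helped⟧} = {e₀, e₂, e₄, e₅, e₇}
⟦left of e₁⟧ = {x : ⟨x, e₁⟩ ∈ ⟦left of⟧} = {e₁, e₂, e₃, e₅, e₆}
⟦sailor⟧ = {e₀, e₃, e₄, e₅, e₆, e₇, e₈}
… ∩ ⟦who helped e₄⟧ = {e₀, e₃, e₄, e₅, e₆, e₇, e₈} ∩ {e₀, e₂, e₄, e₅, e₇} = {e₀, e₄, e₅, e₇}
… ∩ ⟦left of e₁⟧ = {e₀, e₄, e₅, e₇} ∩ {e₁, e₂, e₃, e₅, e₆} = {e₅}
… ∩ ⟦old⟧ = {e₅} ∩ {e₀, e₁, e₂, e₃, e₈} = ∅
So ⟦old sailor who helped e₄ left of e₁⟧ = {}.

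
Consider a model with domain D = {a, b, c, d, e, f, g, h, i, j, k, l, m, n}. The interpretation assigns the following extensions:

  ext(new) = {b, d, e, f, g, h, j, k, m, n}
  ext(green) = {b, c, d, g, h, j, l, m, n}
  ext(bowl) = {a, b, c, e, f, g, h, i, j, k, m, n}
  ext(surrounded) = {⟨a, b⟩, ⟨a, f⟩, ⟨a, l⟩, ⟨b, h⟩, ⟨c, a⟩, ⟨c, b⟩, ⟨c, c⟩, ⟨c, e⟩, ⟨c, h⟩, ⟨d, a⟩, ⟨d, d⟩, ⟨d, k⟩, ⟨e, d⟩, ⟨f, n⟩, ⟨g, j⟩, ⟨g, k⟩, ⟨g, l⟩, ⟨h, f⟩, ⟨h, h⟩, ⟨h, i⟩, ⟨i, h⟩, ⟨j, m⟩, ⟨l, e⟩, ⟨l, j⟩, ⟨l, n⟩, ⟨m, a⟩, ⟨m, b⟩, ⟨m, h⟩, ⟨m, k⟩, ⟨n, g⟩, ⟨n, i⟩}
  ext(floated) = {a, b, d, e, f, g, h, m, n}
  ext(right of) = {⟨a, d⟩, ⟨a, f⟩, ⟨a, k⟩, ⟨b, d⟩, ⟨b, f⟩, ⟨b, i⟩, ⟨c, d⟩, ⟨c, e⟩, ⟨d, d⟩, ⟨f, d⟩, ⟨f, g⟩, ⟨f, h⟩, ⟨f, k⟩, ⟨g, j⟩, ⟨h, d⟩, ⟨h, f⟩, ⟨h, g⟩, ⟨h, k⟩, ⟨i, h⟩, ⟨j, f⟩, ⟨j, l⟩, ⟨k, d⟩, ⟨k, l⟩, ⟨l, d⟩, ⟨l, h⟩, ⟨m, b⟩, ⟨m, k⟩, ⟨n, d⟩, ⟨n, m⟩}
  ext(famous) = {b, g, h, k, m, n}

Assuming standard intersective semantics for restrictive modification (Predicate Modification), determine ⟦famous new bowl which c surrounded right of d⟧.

⟦which c surrounded⟧ = {x : ⟨c, x⟩ ∈ ⟦surrounded⟧} = {a, b, c, e, h}
⟦right of d⟧ = {x : ⟨x, d⟩ ∈ ⟦right of⟧} = {a, b, c, d, f, h, k, l, n}
⟦bowl⟧ = {a, b, c, e, f, g, h, i, j, k, m, n}
… ∩ ⟦which c surrounded⟧ = {a, b, c, e, f, g, h, i, j, k, m, n} ∩ {a, b, c, e, h} = {a, b, c, e, h}
… ∩ ⟦right of d⟧ = {a, b, c, e, h} ∩ {a, b, c, d, f, h, k, l, n} = {a, b, c, h}
… ∩ ⟦famous⟧ = {a, b, c, h} ∩ {b, g, h, k, m, n} = {b, h}
… ∩ ⟦new⟧ = {b, h} ∩ {b, d, e, f, g, h, j, k, m, n} = {b, h}
So ⟦famous new bowl which c surrounded right of d⟧ = {b, h}.

{b, h}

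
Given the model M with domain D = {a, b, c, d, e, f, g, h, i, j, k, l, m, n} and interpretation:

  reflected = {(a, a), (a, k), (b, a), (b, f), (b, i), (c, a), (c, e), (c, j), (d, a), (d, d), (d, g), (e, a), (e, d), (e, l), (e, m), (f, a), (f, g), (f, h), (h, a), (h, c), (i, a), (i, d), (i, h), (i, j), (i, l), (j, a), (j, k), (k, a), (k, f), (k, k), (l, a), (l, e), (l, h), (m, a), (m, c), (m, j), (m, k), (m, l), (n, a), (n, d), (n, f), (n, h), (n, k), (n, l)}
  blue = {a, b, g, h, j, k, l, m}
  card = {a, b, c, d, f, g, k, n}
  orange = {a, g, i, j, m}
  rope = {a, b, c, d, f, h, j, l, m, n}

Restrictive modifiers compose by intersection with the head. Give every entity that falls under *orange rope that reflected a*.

{a, j, m}

⟦that reflected a⟧ = {x : ⟨x, a⟩ ∈ ⟦reflected⟧} = {a, b, c, d, e, f, h, i, j, k, l, m, n}
⟦rope⟧ = {a, b, c, d, f, h, j, l, m, n}
… ∩ ⟦that reflected a⟧ = {a, b, c, d, f, h, j, l, m, n} ∩ {a, b, c, d, e, f, h, i, j, k, l, m, n} = {a, b, c, d, f, h, j, l, m, n}
… ∩ ⟦orange⟧ = {a, b, c, d, f, h, j, l, m, n} ∩ {a, g, i, j, m} = {a, j, m}
So ⟦orange rope that reflected a⟧ = {a, j, m}.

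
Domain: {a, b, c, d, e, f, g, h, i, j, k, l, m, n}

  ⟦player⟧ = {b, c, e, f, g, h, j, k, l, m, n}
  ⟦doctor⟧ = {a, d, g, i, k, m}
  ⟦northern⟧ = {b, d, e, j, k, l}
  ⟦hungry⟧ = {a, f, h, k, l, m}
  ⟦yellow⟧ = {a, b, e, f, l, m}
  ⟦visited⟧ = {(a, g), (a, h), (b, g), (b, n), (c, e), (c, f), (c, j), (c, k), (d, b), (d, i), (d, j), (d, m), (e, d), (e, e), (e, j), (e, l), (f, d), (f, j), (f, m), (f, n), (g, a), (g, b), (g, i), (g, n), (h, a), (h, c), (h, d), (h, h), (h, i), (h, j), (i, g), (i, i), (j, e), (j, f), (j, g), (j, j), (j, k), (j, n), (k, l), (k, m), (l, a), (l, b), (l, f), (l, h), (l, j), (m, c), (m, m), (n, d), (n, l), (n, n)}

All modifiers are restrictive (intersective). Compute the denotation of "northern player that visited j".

{e, j, l}

⟦that visited j⟧ = {x : ⟨x, j⟩ ∈ ⟦visited⟧} = {c, d, e, f, h, j, l}
⟦player⟧ = {b, c, e, f, g, h, j, k, l, m, n}
… ∩ ⟦that visited j⟧ = {b, c, e, f, g, h, j, k, l, m, n} ∩ {c, d, e, f, h, j, l} = {c, e, f, h, j, l}
… ∩ ⟦northern⟧ = {c, e, f, h, j, l} ∩ {b, d, e, j, k, l} = {e, j, l}
So ⟦northern player that visited j⟧ = {e, j, l}.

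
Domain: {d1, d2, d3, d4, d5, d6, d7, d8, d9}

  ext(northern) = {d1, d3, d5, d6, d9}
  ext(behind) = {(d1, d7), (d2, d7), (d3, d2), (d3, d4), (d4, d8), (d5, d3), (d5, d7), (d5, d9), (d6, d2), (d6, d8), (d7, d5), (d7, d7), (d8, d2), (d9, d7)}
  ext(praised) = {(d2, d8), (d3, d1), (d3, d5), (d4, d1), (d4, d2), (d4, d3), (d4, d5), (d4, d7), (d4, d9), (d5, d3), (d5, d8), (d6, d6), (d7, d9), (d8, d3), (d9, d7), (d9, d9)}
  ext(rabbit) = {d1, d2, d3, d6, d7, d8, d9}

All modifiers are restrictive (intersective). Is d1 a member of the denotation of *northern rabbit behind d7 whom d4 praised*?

yes

⟦behind d7⟧ = {x : ⟨x, d7⟩ ∈ ⟦behind⟧} = {d1, d2, d5, d7, d9}
⟦whom d4 praised⟧ = {x : ⟨d4, x⟩ ∈ ⟦praised⟧} = {d1, d2, d3, d5, d7, d9}
⟦rabbit⟧ = {d1, d2, d3, d6, d7, d8, d9}
… ∩ ⟦behind d7⟧ = {d1, d2, d3, d6, d7, d8, d9} ∩ {d1, d2, d5, d7, d9} = {d1, d2, d7, d9}
… ∩ ⟦whom d4 praised⟧ = {d1, d2, d7, d9} ∩ {d1, d2, d3, d5, d7, d9} = {d1, d2, d7, d9}
… ∩ ⟦northern⟧ = {d1, d2, d7, d9} ∩ {d1, d3, d5, d6, d9} = {d1, d9}
⟦northern rabbit behind d7 whom d4 praised⟧ = {d1, d9}; d1 ∈ this set.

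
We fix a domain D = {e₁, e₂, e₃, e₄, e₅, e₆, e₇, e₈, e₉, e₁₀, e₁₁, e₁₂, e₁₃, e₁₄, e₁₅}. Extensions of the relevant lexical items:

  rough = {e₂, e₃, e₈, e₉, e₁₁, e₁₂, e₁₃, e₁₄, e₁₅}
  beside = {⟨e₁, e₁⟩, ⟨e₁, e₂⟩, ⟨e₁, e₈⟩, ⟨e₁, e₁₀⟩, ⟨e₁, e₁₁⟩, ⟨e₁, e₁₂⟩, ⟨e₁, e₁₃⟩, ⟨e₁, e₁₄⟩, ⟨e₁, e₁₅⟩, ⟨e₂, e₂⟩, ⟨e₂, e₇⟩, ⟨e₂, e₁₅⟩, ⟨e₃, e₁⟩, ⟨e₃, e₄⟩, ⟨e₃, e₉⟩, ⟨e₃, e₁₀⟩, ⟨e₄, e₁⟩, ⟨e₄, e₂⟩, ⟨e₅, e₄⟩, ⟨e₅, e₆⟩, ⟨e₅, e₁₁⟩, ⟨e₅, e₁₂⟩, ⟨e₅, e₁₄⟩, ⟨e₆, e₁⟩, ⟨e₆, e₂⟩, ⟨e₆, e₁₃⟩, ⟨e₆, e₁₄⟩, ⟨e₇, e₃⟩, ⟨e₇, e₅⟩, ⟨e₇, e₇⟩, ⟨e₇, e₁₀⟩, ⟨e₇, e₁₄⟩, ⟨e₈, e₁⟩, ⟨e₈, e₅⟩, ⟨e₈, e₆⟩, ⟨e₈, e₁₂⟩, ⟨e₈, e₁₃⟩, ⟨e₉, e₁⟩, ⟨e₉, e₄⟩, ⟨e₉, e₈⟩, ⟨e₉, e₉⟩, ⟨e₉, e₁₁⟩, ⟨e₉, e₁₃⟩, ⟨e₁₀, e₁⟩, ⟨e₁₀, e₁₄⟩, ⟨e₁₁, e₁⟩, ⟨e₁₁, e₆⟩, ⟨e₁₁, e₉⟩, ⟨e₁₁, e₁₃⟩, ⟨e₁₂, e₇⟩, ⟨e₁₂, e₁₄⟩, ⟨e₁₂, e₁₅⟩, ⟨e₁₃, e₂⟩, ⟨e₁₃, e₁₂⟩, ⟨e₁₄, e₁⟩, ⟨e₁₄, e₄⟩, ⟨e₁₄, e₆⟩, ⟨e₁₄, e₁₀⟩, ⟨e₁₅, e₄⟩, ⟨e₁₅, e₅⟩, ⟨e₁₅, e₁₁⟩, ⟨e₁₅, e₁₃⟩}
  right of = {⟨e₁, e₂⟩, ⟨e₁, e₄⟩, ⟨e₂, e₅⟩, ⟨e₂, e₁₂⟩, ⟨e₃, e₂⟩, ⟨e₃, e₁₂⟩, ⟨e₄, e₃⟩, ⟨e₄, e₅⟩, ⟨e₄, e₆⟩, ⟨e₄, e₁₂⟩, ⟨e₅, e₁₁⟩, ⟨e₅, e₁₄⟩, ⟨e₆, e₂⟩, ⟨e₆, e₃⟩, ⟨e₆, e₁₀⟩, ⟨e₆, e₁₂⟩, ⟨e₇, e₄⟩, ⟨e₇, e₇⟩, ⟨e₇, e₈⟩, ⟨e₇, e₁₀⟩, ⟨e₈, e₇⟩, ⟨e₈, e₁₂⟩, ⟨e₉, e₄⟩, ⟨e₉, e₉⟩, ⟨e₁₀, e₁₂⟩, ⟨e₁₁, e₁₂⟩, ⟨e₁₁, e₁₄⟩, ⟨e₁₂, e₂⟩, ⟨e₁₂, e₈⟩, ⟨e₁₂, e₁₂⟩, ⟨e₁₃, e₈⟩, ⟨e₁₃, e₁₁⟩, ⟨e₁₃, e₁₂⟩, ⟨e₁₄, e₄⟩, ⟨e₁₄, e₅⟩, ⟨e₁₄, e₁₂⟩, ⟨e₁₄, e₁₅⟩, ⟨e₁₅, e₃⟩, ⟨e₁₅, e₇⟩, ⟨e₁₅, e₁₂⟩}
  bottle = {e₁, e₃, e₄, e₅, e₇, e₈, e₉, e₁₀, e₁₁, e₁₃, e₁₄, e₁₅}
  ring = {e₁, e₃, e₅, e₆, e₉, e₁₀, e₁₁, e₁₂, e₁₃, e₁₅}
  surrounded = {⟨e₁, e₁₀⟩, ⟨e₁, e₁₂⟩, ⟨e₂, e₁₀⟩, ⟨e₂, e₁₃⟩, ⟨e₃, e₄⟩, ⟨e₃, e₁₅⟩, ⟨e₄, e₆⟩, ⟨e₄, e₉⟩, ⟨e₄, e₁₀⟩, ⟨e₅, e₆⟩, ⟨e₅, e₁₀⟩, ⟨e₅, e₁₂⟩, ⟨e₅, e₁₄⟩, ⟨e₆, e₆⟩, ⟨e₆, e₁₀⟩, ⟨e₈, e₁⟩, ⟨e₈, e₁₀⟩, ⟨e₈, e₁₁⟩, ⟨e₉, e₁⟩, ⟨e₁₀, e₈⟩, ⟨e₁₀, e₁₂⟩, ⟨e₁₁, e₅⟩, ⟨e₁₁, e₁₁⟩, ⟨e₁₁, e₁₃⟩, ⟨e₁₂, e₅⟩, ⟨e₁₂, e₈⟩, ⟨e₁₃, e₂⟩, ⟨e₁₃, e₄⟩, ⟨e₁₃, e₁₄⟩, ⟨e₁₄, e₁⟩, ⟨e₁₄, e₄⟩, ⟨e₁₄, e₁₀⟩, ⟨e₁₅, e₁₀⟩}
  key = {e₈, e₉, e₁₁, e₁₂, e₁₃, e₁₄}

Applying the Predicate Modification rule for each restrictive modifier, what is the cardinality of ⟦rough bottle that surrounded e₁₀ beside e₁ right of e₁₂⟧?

⟦that surrounded e₁₀⟧ = {x : ⟨x, e₁₀⟩ ∈ ⟦surrounded⟧} = {e₁, e₂, e₄, e₅, e₆, e₈, e₁₄, e₁₅}
⟦beside e₁⟧ = {x : ⟨x, e₁⟩ ∈ ⟦beside⟧} = {e₁, e₃, e₄, e₆, e₈, e₉, e₁₀, e₁₁, e₁₄}
⟦right of e₁₂⟧ = {x : ⟨x, e₁₂⟩ ∈ ⟦right of⟧} = {e₂, e₃, e₄, e₆, e₈, e₁₀, e₁₁, e₁₂, e₁₃, e₁₄, e₁₅}
⟦bottle⟧ = {e₁, e₃, e₄, e₅, e₇, e₈, e₉, e₁₀, e₁₁, e₁₃, e₁₄, e₁₅}
… ∩ ⟦that surrounded e₁₀⟧ = {e₁, e₃, e₄, e₅, e₇, e₈, e₉, e₁₀, e₁₁, e₁₃, e₁₄, e₁₅} ∩ {e₁, e₂, e₄, e₅, e₆, e₈, e₁₄, e₁₅} = {e₁, e₄, e₅, e₈, e₁₄, e₁₅}
… ∩ ⟦beside e₁⟧ = {e₁, e₄, e₅, e₈, e₁₄, e₁₅} ∩ {e₁, e₃, e₄, e₆, e₈, e₉, e₁₀, e₁₁, e₁₄} = {e₁, e₄, e₈, e₁₄}
… ∩ ⟦right of e₁₂⟧ = {e₁, e₄, e₈, e₁₄} ∩ {e₂, e₃, e₄, e₆, e₈, e₁₀, e₁₁, e₁₂, e₁₃, e₁₄, e₁₅} = {e₄, e₈, e₁₄}
… ∩ ⟦rough⟧ = {e₄, e₈, e₁₄} ∩ {e₂, e₃, e₈, e₉, e₁₁, e₁₂, e₁₃, e₁₄, e₁₅} = {e₈, e₁₄}
⟦rough bottle that surrounded e₁₀ beside e₁ right of e₁₂⟧ = {e₈, e₁₄}, so the cardinality is 2.

2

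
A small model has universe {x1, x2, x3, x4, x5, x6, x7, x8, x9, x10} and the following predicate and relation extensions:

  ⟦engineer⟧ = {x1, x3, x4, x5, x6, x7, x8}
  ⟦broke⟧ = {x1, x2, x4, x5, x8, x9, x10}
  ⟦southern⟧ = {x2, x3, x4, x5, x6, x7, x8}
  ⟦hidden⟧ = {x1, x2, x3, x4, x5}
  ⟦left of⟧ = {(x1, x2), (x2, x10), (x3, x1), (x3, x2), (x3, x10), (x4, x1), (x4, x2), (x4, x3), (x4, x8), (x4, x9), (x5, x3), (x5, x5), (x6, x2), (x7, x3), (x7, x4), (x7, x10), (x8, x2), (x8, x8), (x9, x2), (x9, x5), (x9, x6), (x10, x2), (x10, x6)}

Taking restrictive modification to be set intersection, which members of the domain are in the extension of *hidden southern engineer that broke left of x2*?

⟦that broke⟧ = ⟦broke⟧ = {x1, x2, x4, x5, x8, x9, x10}
⟦left of x2⟧ = {x : ⟨x, x2⟩ ∈ ⟦left of⟧} = {x1, x3, x4, x6, x8, x9, x10}
⟦engineer⟧ = {x1, x3, x4, x5, x6, x7, x8}
… ∩ ⟦that broke⟧ = {x1, x3, x4, x5, x6, x7, x8} ∩ {x1, x2, x4, x5, x8, x9, x10} = {x1, x4, x5, x8}
… ∩ ⟦left of x2⟧ = {x1, x4, x5, x8} ∩ {x1, x3, x4, x6, x8, x9, x10} = {x1, x4, x8}
… ∩ ⟦hidden⟧ = {x1, x4, x8} ∩ {x1, x2, x3, x4, x5} = {x1, x4}
… ∩ ⟦southern⟧ = {x1, x4} ∩ {x2, x3, x4, x5, x6, x7, x8} = {x4}
So ⟦hidden southern engineer that broke left of x2⟧ = {x4}.

{x4}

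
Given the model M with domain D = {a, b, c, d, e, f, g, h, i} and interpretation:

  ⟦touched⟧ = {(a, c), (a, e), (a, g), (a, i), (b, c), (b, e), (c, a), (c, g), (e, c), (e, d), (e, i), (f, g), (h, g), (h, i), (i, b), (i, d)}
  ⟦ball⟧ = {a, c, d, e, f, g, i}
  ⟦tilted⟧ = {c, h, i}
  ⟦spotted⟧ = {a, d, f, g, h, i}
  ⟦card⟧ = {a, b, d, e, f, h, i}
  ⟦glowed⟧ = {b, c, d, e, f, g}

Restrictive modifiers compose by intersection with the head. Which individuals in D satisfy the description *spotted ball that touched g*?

{a, f}

⟦that touched g⟧ = {x : ⟨x, g⟩ ∈ ⟦touched⟧} = {a, c, f, h}
⟦ball⟧ = {a, c, d, e, f, g, i}
… ∩ ⟦that touched g⟧ = {a, c, d, e, f, g, i} ∩ {a, c, f, h} = {a, c, f}
… ∩ ⟦spotted⟧ = {a, c, f} ∩ {a, d, f, g, h, i} = {a, f}
So ⟦spotted ball that touched g⟧ = {a, f}.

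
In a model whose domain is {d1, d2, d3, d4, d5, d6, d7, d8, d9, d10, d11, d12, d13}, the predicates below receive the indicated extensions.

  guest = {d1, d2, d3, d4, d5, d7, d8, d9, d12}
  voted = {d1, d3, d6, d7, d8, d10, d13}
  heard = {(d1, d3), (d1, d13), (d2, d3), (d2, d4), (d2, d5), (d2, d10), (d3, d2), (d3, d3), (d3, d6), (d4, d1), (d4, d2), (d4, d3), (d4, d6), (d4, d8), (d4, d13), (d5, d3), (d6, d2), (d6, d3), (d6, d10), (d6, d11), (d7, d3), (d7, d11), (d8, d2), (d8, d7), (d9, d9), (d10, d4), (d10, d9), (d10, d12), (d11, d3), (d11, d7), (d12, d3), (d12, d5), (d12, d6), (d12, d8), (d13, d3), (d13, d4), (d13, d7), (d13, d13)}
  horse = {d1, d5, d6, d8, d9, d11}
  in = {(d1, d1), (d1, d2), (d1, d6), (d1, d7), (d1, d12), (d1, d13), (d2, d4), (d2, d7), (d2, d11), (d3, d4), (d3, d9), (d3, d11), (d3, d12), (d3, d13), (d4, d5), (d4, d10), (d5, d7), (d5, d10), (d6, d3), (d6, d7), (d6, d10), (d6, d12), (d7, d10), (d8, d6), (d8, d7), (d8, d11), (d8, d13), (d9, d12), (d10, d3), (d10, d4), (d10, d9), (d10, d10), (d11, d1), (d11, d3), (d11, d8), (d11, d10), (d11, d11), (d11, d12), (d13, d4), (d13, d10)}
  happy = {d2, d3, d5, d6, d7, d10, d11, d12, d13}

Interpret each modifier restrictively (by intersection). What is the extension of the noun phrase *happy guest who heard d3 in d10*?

{d5, d7}

⟦who heard d3⟧ = {x : ⟨x, d3⟩ ∈ ⟦heard⟧} = {d1, d2, d3, d4, d5, d6, d7, d11, d12, d13}
⟦in d10⟧ = {x : ⟨x, d10⟩ ∈ ⟦in⟧} = {d4, d5, d6, d7, d10, d11, d13}
⟦guest⟧ = {d1, d2, d3, d4, d5, d7, d8, d9, d12}
… ∩ ⟦who heard d3⟧ = {d1, d2, d3, d4, d5, d7, d8, d9, d12} ∩ {d1, d2, d3, d4, d5, d6, d7, d11, d12, d13} = {d1, d2, d3, d4, d5, d7, d12}
… ∩ ⟦in d10⟧ = {d1, d2, d3, d4, d5, d7, d12} ∩ {d4, d5, d6, d7, d10, d11, d13} = {d4, d5, d7}
… ∩ ⟦happy⟧ = {d4, d5, d7} ∩ {d2, d3, d5, d6, d7, d10, d11, d12, d13} = {d5, d7}
So ⟦happy guest who heard d3 in d10⟧ = {d5, d7}.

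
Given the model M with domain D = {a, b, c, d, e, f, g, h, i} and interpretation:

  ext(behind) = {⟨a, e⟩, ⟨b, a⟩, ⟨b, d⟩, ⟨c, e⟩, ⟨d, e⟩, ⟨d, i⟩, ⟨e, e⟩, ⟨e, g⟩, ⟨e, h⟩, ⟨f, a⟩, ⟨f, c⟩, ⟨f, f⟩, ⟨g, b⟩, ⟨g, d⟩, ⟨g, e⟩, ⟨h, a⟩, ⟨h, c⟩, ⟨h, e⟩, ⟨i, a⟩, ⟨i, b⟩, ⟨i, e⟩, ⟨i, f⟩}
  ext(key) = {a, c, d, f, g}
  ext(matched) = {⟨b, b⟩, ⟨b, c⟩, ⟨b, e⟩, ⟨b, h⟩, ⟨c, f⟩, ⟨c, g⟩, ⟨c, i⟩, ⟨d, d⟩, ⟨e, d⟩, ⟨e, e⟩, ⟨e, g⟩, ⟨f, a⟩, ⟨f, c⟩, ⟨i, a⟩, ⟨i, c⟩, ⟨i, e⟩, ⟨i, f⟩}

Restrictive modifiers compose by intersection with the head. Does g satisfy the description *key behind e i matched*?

⟦behind e⟧ = {x : ⟨x, e⟩ ∈ ⟦behind⟧} = {a, c, d, e, g, h, i}
⟦i matched⟧ = {x : ⟨i, x⟩ ∈ ⟦matched⟧} = {a, c, e, f}
⟦key⟧ = {a, c, d, f, g}
… ∩ ⟦behind e⟧ = {a, c, d, f, g} ∩ {a, c, d, e, g, h, i} = {a, c, d, g}
… ∩ ⟦i matched⟧ = {a, c, d, g} ∩ {a, c, e, f} = {a, c}
⟦key behind e i matched⟧ = {a, c}; g ∉ this set.

no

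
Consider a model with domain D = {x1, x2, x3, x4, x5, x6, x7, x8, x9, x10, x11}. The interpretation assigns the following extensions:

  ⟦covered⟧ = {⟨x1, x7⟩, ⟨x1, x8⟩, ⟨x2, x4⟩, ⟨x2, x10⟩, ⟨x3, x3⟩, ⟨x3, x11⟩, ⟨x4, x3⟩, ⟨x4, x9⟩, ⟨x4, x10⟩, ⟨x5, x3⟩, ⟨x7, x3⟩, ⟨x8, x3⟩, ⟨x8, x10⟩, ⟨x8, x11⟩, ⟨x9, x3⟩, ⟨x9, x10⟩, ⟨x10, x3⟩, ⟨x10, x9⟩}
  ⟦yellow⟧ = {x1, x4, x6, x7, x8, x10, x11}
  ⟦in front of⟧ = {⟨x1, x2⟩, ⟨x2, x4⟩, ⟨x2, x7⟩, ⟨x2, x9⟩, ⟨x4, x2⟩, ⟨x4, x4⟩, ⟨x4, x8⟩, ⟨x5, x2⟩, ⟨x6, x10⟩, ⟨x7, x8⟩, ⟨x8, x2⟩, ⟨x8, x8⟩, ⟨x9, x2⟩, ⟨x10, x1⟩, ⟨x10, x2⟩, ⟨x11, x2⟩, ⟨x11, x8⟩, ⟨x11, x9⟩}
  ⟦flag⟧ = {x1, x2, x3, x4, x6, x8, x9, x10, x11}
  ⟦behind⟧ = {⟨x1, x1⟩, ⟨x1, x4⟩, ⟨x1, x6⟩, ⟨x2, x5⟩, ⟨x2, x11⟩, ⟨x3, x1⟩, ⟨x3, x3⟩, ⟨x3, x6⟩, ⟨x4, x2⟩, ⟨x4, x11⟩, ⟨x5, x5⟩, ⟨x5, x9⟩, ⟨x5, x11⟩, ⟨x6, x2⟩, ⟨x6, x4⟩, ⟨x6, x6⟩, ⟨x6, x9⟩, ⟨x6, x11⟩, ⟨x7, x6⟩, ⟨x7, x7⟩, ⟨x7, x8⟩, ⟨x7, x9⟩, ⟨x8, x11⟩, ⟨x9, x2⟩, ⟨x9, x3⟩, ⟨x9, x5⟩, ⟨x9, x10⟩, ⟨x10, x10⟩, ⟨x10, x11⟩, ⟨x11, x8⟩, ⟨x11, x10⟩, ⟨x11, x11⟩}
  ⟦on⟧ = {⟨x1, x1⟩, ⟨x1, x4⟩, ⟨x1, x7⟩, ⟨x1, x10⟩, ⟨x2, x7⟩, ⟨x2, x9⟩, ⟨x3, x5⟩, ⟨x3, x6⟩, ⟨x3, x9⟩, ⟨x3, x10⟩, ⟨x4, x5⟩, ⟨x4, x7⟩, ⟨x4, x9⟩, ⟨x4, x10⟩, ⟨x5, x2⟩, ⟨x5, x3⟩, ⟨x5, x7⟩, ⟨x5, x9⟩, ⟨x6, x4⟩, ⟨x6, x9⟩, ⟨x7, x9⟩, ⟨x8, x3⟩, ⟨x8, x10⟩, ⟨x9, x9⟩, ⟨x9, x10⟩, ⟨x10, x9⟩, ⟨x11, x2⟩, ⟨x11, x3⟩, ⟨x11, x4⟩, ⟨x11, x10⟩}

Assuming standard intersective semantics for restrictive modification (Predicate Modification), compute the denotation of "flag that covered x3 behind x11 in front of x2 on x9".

{x4, x10}

⟦that covered x3⟧ = {x : ⟨x, x3⟩ ∈ ⟦covered⟧} = {x3, x4, x5, x7, x8, x9, x10}
⟦behind x11⟧ = {x : ⟨x, x11⟩ ∈ ⟦behind⟧} = {x2, x4, x5, x6, x8, x10, x11}
⟦in front of x2⟧ = {x : ⟨x, x2⟩ ∈ ⟦in front of⟧} = {x1, x4, x5, x8, x9, x10, x11}
⟦on x9⟧ = {x : ⟨x, x9⟩ ∈ ⟦on⟧} = {x2, x3, x4, x5, x6, x7, x9, x10}
⟦flag⟧ = {x1, x2, x3, x4, x6, x8, x9, x10, x11}
… ∩ ⟦that covered x3⟧ = {x1, x2, x3, x4, x6, x8, x9, x10, x11} ∩ {x3, x4, x5, x7, x8, x9, x10} = {x3, x4, x8, x9, x10}
… ∩ ⟦behind x11⟧ = {x3, x4, x8, x9, x10} ∩ {x2, x4, x5, x6, x8, x10, x11} = {x4, x8, x10}
… ∩ ⟦in front of x2⟧ = {x4, x8, x10} ∩ {x1, x4, x5, x8, x9, x10, x11} = {x4, x8, x10}
… ∩ ⟦on x9⟧ = {x4, x8, x10} ∩ {x2, x3, x4, x5, x6, x7, x9, x10} = {x4, x10}
So ⟦flag that covered x3 behind x11 in front of x2 on x9⟧ = {x4, x10}.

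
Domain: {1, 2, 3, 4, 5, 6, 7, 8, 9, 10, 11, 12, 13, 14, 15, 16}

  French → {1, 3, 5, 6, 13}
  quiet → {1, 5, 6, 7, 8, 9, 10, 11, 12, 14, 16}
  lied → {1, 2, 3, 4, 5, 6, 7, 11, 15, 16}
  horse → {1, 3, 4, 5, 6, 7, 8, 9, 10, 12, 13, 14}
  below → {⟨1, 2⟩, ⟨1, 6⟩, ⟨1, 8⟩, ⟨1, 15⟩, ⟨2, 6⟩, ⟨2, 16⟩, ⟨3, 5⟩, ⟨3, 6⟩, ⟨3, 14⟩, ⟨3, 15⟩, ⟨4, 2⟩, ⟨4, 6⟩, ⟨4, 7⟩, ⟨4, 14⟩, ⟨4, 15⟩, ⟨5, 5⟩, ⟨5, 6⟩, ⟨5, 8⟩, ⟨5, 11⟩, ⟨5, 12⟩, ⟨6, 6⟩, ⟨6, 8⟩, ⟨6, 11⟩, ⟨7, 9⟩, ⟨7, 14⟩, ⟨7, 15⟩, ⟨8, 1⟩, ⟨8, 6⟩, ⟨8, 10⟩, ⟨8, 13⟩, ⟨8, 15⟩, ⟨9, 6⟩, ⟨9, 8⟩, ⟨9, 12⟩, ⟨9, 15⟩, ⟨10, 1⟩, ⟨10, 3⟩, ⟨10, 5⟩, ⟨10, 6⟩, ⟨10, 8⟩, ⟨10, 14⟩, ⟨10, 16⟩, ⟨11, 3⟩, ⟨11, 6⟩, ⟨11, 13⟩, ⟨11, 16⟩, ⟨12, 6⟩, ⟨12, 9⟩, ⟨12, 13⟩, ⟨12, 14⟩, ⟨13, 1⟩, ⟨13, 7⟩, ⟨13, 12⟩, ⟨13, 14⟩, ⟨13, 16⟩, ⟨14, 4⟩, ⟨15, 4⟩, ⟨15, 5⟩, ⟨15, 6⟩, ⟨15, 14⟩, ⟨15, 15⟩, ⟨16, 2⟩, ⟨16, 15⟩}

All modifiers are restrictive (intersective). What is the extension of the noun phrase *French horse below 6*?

⟦below 6⟧ = {x : ⟨x, 6⟩ ∈ ⟦below⟧} = {1, 2, 3, 4, 5, 6, 8, 9, 10, 11, 12, 15}
⟦horse⟧ = {1, 3, 4, 5, 6, 7, 8, 9, 10, 12, 13, 14}
… ∩ ⟦below 6⟧ = {1, 3, 4, 5, 6, 7, 8, 9, 10, 12, 13, 14} ∩ {1, 2, 3, 4, 5, 6, 8, 9, 10, 11, 12, 15} = {1, 3, 4, 5, 6, 8, 9, 10, 12}
… ∩ ⟦French⟧ = {1, 3, 4, 5, 6, 8, 9, 10, 12} ∩ {1, 3, 5, 6, 13} = {1, 3, 5, 6}
So ⟦French horse below 6⟧ = {1, 3, 5, 6}.

{1, 3, 5, 6}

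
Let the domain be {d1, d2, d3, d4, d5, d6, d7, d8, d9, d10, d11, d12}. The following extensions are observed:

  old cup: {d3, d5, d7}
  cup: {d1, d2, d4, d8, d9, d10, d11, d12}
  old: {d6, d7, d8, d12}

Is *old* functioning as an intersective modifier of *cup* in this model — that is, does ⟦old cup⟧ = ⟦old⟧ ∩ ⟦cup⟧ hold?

⟦old⟧ ∩ ⟦cup⟧ = {d6, d7, d8, d12} ∩ {d1, d2, d4, d8, d9, d10, d11, d12} = {d8, d12}
Observed ⟦old cup⟧ = {d3, d5, d7}.
These differ, so the modifier is not intersective in this model.

no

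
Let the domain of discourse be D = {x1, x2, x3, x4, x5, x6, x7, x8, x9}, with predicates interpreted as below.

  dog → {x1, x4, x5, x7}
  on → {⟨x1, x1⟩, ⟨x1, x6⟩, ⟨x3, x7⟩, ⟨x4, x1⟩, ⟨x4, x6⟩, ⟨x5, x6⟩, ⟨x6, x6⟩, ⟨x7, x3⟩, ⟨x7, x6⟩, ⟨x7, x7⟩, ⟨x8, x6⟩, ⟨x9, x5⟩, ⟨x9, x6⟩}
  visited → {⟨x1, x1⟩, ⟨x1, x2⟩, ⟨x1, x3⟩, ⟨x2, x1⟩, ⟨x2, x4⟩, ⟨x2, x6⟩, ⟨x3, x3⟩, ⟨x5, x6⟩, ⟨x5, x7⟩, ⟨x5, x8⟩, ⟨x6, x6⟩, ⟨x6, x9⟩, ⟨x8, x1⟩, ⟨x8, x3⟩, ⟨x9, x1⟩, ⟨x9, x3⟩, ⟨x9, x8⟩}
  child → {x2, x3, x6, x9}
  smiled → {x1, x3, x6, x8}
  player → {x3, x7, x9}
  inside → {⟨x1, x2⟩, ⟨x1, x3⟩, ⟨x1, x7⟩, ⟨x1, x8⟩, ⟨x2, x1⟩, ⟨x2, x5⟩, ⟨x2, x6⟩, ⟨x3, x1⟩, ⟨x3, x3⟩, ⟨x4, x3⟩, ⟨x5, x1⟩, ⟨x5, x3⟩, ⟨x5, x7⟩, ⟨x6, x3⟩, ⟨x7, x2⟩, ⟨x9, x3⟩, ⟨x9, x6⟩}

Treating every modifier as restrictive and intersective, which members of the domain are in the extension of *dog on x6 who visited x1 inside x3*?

⟦on x6⟧ = {x : ⟨x, x6⟩ ∈ ⟦on⟧} = {x1, x4, x5, x6, x7, x8, x9}
⟦who visited x1⟧ = {x : ⟨x, x1⟩ ∈ ⟦visited⟧} = {x1, x2, x8, x9}
⟦inside x3⟧ = {x : ⟨x, x3⟩ ∈ ⟦inside⟧} = {x1, x3, x4, x5, x6, x9}
⟦dog⟧ = {x1, x4, x5, x7}
… ∩ ⟦on x6⟧ = {x1, x4, x5, x7} ∩ {x1, x4, x5, x6, x7, x8, x9} = {x1, x4, x5, x7}
… ∩ ⟦who visited x1⟧ = {x1, x4, x5, x7} ∩ {x1, x2, x8, x9} = {x1}
… ∩ ⟦inside x3⟧ = {x1} ∩ {x1, x3, x4, x5, x6, x9} = {x1}
So ⟦dog on x6 who visited x1 inside x3⟧ = {x1}.

{x1}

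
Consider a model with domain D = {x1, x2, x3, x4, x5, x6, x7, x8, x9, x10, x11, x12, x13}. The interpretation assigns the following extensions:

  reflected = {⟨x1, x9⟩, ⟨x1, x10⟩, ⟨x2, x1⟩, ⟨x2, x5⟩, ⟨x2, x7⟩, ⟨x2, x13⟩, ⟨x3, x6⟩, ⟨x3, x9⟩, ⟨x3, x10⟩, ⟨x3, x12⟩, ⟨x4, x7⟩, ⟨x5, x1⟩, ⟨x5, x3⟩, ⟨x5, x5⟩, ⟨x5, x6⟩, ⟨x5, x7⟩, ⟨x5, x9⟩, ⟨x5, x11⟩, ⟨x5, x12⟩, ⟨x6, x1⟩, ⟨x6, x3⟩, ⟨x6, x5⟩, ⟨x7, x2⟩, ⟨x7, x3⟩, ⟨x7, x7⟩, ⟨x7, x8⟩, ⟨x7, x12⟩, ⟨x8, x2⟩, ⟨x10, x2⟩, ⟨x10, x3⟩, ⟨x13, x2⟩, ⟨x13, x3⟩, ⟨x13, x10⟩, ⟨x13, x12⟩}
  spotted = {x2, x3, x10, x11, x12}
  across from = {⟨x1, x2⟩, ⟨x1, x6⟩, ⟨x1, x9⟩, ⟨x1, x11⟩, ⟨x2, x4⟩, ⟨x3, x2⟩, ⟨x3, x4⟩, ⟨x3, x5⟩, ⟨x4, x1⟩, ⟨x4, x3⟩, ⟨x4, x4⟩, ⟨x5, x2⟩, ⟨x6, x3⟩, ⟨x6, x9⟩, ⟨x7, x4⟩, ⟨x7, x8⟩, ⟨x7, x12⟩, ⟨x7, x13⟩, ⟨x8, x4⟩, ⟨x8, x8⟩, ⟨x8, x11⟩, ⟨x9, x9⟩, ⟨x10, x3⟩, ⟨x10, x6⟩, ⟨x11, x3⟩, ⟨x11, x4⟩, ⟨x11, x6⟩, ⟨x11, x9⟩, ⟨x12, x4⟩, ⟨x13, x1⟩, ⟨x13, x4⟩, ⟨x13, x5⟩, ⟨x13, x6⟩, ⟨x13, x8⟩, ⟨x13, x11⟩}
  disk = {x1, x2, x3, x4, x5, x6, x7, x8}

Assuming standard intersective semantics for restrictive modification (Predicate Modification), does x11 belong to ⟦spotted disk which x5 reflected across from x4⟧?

⟦which x5 reflected⟧ = {x : ⟨x5, x⟩ ∈ ⟦reflected⟧} = {x1, x3, x5, x6, x7, x9, x11, x12}
⟦across from x4⟧ = {x : ⟨x, x4⟩ ∈ ⟦across from⟧} = {x2, x3, x4, x7, x8, x11, x12, x13}
⟦disk⟧ = {x1, x2, x3, x4, x5, x6, x7, x8}
… ∩ ⟦which x5 reflected⟧ = {x1, x2, x3, x4, x5, x6, x7, x8} ∩ {x1, x3, x5, x6, x7, x9, x11, x12} = {x1, x3, x5, x6, x7}
… ∩ ⟦across from x4⟧ = {x1, x3, x5, x6, x7} ∩ {x2, x3, x4, x7, x8, x11, x12, x13} = {x3, x7}
… ∩ ⟦spotted⟧ = {x3, x7} ∩ {x2, x3, x10, x11, x12} = {x3}
⟦spotted disk which x5 reflected across from x4⟧ = {x3}; x11 ∉ this set.

no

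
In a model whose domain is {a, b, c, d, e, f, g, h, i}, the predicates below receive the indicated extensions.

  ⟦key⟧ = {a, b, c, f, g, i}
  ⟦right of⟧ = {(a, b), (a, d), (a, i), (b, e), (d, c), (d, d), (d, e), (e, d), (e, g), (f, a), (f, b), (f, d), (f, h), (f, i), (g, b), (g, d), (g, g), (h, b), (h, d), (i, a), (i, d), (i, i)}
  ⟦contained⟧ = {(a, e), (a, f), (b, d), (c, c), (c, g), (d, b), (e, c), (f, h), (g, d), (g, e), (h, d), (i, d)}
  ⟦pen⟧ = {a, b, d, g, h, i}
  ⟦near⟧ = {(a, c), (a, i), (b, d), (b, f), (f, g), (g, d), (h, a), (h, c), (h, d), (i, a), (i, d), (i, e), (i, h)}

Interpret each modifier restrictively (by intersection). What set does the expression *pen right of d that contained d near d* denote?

⟦right of d⟧ = {x : ⟨x, d⟩ ∈ ⟦right of⟧} = {a, d, e, f, g, h, i}
⟦that contained d⟧ = {x : ⟨x, d⟩ ∈ ⟦contained⟧} = {b, g, h, i}
⟦near d⟧ = {x : ⟨x, d⟩ ∈ ⟦near⟧} = {b, g, h, i}
⟦pen⟧ = {a, b, d, g, h, i}
… ∩ ⟦right of d⟧ = {a, b, d, g, h, i} ∩ {a, d, e, f, g, h, i} = {a, d, g, h, i}
… ∩ ⟦that contained d⟧ = {a, d, g, h, i} ∩ {b, g, h, i} = {g, h, i}
… ∩ ⟦near d⟧ = {g, h, i} ∩ {b, g, h, i} = {g, h, i}
So ⟦pen right of d that contained d near d⟧ = {g, h, i}.

{g, h, i}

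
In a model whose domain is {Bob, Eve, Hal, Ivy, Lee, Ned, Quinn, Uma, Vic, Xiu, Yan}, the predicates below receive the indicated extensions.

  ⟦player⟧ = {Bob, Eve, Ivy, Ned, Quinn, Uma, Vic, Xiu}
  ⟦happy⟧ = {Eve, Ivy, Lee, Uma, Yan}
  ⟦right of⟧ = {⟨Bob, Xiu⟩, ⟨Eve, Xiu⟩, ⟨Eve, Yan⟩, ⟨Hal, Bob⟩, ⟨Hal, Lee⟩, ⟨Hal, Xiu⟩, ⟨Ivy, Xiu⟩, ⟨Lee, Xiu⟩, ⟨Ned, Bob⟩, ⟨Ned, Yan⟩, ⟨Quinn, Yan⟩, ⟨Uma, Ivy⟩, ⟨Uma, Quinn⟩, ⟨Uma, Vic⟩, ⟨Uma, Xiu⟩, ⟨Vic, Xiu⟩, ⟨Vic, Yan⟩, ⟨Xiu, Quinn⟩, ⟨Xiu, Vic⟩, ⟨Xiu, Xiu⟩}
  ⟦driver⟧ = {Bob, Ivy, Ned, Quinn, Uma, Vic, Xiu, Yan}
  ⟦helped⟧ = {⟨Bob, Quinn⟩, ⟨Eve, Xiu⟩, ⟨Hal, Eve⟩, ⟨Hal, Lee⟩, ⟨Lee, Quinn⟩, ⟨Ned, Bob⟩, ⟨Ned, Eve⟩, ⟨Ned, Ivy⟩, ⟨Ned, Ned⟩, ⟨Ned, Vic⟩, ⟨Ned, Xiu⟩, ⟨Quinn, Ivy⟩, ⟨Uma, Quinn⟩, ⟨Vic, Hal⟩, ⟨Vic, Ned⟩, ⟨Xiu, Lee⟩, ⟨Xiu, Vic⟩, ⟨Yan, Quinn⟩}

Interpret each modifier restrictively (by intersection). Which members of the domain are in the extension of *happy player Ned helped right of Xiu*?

{Eve, Ivy}

⟦Ned helped⟧ = {x : ⟨Ned, x⟩ ∈ ⟦helped⟧} = {Bob, Eve, Ivy, Ned, Vic, Xiu}
⟦right of Xiu⟧ = {x : ⟨x, Xiu⟩ ∈ ⟦right of⟧} = {Bob, Eve, Hal, Ivy, Lee, Uma, Vic, Xiu}
⟦player⟧ = {Bob, Eve, Ivy, Ned, Quinn, Uma, Vic, Xiu}
… ∩ ⟦Ned helped⟧ = {Bob, Eve, Ivy, Ned, Quinn, Uma, Vic, Xiu} ∩ {Bob, Eve, Ivy, Ned, Vic, Xiu} = {Bob, Eve, Ivy, Ned, Vic, Xiu}
… ∩ ⟦right of Xiu⟧ = {Bob, Eve, Ivy, Ned, Vic, Xiu} ∩ {Bob, Eve, Hal, Ivy, Lee, Uma, Vic, Xiu} = {Bob, Eve, Ivy, Vic, Xiu}
… ∩ ⟦happy⟧ = {Bob, Eve, Ivy, Vic, Xiu} ∩ {Eve, Ivy, Lee, Uma, Yan} = {Eve, Ivy}
So ⟦happy player Ned helped right of Xiu⟧ = {Eve, Ivy}.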